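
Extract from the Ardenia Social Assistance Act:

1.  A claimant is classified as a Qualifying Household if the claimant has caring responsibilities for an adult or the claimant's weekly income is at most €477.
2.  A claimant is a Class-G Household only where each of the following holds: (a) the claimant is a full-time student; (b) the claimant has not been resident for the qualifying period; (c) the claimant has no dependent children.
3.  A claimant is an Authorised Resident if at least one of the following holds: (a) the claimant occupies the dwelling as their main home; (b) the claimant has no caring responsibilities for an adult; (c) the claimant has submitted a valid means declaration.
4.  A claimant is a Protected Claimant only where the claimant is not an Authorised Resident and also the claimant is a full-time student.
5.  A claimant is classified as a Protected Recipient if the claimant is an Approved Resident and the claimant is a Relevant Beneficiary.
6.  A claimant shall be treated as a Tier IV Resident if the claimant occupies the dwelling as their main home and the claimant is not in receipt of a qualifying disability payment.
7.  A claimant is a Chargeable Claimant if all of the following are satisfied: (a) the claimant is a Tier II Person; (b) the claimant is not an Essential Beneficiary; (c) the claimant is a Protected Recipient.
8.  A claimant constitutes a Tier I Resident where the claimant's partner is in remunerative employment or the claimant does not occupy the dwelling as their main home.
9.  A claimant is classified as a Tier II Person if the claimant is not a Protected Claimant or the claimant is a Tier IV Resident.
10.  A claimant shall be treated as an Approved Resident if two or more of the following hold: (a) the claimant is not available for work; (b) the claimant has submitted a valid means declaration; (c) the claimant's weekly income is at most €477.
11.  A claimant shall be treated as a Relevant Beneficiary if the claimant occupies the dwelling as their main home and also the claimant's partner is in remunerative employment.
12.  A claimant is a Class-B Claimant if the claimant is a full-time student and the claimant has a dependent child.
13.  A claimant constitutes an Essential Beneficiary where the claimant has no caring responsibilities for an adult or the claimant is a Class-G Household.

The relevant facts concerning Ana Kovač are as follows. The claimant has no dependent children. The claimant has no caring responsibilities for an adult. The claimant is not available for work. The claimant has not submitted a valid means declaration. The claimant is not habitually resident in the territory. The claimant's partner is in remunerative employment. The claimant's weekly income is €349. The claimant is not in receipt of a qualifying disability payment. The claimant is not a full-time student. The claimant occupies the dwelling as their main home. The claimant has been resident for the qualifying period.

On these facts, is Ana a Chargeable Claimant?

paragraph 3 — Authorised Resident: [the claimant occupies the dwelling as their main home? yes] OR [the claimant has no caring responsibilities for an adult? yes] OR [the claimant has submitted a valid means declaration? no] → satisfied.
paragraph 4 — Protected Claimant: [not an Authorised Resident (paragraph 3)? no] AND [the claimant is a full-time student? no] → not satisfied.
paragraph 6 — Tier IV Resident: [the claimant occupies the dwelling as their main home? yes] AND [the claimant is not in receipt of a qualifying disability payment? yes] → satisfied.
paragraph 9 — Tier II Person: [not a Protected Claimant (paragraph 4)? yes] OR [Tier IV Resident (paragraph 6)? yes] → satisfied.
paragraph 2 — Class-G Household: [the claimant is a full-time student? no] AND [the claimant has not been resident for the qualifying period? no] AND [the claimant has no dependent children? yes] → not satisfied.
paragraph 13 — Essential Beneficiary: [the claimant has no caring responsibilities for an adult? yes] OR [Class-G Household (paragraph 2)? no] → satisfied.
paragraph 10 — Approved Resident: the claimant is not available for work? yes; the claimant has submitted a valid means declaration? no; claimant's weekly income: €349 ≤ €477? yes — 2 of 3 hold (need ≥2) → satisfied.
paragraph 11 — Relevant Beneficiary: [the claimant occupies the dwelling as their main home? yes] AND [the claimant's partner is in remunerative employment? yes] → satisfied.
paragraph 5 — Protected Recipient: [Approved Resident (paragraph 10)? yes] AND [Relevant Beneficiary (paragraph 11)? yes] → satisfied.
paragraph 7 — Chargeable Claimant: [Tier II Person (paragraph 9)? yes] AND [not an Essential Beneficiary (paragraph 13)? no] AND [Protected Recipient (paragraph 5)? yes] → not satisfied.

No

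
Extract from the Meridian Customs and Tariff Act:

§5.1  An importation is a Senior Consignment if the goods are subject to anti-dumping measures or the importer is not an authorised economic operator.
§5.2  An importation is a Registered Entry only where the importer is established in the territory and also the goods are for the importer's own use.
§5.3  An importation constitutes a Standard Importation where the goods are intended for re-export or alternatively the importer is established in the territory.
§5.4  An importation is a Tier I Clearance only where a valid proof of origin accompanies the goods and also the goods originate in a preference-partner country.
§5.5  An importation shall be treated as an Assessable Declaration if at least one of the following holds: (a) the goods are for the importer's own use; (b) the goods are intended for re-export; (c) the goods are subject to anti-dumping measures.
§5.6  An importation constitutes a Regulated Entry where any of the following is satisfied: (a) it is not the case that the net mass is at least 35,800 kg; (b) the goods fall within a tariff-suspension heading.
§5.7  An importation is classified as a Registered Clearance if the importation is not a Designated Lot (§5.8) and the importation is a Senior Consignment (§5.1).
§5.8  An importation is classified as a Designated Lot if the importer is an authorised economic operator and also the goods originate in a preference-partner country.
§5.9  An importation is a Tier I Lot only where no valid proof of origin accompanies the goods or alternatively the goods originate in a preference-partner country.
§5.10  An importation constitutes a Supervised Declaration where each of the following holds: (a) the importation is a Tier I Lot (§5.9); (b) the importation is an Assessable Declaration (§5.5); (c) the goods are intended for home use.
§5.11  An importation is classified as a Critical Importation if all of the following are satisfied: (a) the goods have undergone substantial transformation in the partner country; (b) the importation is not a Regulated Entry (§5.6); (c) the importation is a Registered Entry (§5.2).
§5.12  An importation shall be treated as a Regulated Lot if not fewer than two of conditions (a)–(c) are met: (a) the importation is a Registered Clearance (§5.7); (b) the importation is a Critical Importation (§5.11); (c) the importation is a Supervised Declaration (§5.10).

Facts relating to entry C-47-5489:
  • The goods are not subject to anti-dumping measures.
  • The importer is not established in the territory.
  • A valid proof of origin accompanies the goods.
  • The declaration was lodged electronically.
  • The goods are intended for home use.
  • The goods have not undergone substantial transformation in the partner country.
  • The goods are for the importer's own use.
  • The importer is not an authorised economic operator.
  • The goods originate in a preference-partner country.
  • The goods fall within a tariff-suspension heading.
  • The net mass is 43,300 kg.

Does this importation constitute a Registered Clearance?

Yes

§5.8 — Designated Lot: [the importer is an authorised economic operator? no] AND [the goods originate in a preference-partner country? yes] → not satisfied.
§5.1 — Senior Consignment: [the goods are subject to anti-dumping measures? no] OR [the importer is not an authorised economic operator? yes] → satisfied.
§5.7 — Registered Clearance: [not a Designated Lot (§5.8)? yes] AND [Senior Consignment (§5.1)? yes] → satisfied.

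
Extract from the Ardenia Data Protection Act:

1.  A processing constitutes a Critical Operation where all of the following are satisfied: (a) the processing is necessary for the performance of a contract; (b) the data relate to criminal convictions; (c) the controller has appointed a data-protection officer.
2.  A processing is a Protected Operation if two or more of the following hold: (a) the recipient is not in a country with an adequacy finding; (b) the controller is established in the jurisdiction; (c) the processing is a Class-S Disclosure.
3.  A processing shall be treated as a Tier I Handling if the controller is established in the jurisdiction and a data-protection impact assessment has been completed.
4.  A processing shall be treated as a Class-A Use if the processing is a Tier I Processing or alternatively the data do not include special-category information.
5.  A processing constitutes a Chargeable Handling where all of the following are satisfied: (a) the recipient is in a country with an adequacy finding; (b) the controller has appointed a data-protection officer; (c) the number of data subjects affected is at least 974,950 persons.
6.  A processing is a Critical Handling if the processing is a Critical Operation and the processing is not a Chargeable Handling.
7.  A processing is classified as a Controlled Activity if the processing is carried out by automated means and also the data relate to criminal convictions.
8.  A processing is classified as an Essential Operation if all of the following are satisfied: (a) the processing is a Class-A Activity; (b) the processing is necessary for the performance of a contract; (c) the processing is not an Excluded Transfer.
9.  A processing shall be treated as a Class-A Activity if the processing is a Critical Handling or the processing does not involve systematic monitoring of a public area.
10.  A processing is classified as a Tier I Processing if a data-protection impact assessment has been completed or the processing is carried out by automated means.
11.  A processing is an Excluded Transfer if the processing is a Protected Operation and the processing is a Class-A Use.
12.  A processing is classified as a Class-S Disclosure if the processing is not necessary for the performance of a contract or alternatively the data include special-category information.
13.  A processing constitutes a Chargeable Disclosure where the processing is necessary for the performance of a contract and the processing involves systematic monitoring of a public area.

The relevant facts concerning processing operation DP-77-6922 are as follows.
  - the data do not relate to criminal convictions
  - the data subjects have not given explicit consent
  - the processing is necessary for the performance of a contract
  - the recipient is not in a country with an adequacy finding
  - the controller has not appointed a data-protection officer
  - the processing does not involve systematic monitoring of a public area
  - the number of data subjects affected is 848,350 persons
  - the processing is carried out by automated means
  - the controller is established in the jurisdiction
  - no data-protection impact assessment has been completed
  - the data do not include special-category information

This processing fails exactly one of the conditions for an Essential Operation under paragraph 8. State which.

Excluded Transfer

paragraph 1 — Critical Operation: [the processing is necessary for the performance of a contract? yes] AND [the data relate to criminal convictions? no] AND [the controller has appointed a data-protection officer? no] → not satisfied.
paragraph 5 — Chargeable Handling: [the recipient is in a country with an adequacy finding? no] AND [the controller has appointed a data-protection officer? no] AND [number of data subjects affected: 848,350 persons ≥ 974,950 persons? no] → not satisfied.
paragraph 6 — Critical Handling: [Critical Operation (paragraph 1)? no] AND [not a Chargeable Handling (paragraph 5)? yes] → not satisfied.
paragraph 9 — Class-A Activity: [Critical Handling (paragraph 6)? no] OR [the processing does not involve systematic monitoring of a public area? yes] → satisfied.
paragraph 12 — Class-S Disclosure: [the processing is not necessary for the performance of a contract? no] OR [the data include special-category information? no] → not satisfied.
paragraph 2 — Protected Operation: the recipient is not in a country with an adequacy finding? yes; the controller is established in the jurisdiction? yes; Class-S Disclosure (paragraph 12)? no — 2 of 3 hold (need ≥2) → satisfied.
paragraph 10 — Tier I Processing: [a data-protection impact assessment has been completed? no] OR [the processing is carried out by automated means? yes] → satisfied.
paragraph 4 — Class-A Use: [Tier I Processing (paragraph 10)? yes] OR [the data do not include special-category information? yes] → satisfied.
paragraph 11 — Excluded Transfer: [Protected Operation (paragraph 2)? yes] AND [Class-A Use (paragraph 4)? yes] → satisfied.
paragraph 8 — Essential Operation: [Class-A Activity (paragraph 9)? yes] AND [the processing is necessary for the performance of a contract? yes] AND [not an Excluded Transfer (paragraph 11)? no] → not satisfied.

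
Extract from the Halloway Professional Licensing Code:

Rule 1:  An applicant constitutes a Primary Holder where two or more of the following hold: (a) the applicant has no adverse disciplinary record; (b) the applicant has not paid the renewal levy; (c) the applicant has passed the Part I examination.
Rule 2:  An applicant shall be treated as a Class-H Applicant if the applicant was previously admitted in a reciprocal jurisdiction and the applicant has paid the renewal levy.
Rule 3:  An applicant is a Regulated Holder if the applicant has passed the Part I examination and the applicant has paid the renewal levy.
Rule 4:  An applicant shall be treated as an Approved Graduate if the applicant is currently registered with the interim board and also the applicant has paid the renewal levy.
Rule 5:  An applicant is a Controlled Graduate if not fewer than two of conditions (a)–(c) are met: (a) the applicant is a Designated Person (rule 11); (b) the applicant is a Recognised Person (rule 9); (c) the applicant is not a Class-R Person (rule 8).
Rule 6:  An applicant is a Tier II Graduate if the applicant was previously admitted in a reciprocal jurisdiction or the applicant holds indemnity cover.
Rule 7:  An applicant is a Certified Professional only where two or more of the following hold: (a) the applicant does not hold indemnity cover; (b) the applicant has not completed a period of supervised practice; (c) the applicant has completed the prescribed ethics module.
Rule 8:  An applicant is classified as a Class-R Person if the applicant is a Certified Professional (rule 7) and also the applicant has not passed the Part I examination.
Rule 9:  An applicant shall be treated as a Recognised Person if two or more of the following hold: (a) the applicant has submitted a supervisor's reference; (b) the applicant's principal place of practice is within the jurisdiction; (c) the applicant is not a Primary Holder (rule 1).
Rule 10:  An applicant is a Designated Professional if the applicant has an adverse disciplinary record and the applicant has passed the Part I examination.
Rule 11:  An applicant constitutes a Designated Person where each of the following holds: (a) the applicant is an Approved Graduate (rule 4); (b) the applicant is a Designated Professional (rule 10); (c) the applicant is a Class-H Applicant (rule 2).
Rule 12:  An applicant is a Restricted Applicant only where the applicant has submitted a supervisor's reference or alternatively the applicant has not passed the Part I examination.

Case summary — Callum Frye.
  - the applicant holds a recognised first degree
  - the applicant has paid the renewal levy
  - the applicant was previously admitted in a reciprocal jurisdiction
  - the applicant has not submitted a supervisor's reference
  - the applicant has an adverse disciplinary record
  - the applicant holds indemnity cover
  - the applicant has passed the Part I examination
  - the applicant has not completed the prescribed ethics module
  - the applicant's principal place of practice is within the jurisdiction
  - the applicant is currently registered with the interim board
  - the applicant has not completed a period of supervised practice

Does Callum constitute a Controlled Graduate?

Yes

rule 4 — Approved Graduate: [the applicant is currently registered with the interim board? yes] AND [the applicant has paid the renewal levy? yes] → satisfied.
rule 10 — Designated Professional: [the applicant has an adverse disciplinary record? yes] AND [the applicant has passed the Part I examination? yes] → satisfied.
rule 2 — Class-H Applicant: [the applicant was previously admitted in a reciprocal jurisdiction? yes] AND [the applicant has paid the renewal levy? yes] → satisfied.
rule 11 — Designated Person: [Approved Graduate (rule 4)? yes] AND [Designated Professional (rule 10)? yes] AND [Class-H Applicant (rule 2)? yes] → satisfied.
rule 1 — Primary Holder: the applicant has no adverse disciplinary record? no; the applicant has not paid the renewal levy? no; the applicant has passed the Part I examination? yes — 1 of 3 hold (need ≥2) → not satisfied.
rule 9 — Recognised Person: the applicant has submitted a supervisor's reference? no; the applicant's principal place of practice is within the jurisdiction? yes; not a Primary Holder (rule 1)? yes — 2 of 3 hold (need ≥2) → satisfied.
rule 7 — Certified Professional: the applicant does not hold indemnity cover? no; the applicant has not completed a period of supervised practice? yes; the applicant has completed the prescribed ethics module? no — 1 of 3 hold (need ≥2) → not satisfied.
rule 8 — Class-R Person: [Certified Professional (rule 7)? no] AND [the applicant has not passed the Part I examination? no] → not satisfied.
rule 5 — Controlled Graduate: Designated Person (rule 11)? yes; Recognised Person (rule 9)? yes; not a Class-R Person (rule 8)? yes — 3 of 3 hold (need ≥2) → satisfied.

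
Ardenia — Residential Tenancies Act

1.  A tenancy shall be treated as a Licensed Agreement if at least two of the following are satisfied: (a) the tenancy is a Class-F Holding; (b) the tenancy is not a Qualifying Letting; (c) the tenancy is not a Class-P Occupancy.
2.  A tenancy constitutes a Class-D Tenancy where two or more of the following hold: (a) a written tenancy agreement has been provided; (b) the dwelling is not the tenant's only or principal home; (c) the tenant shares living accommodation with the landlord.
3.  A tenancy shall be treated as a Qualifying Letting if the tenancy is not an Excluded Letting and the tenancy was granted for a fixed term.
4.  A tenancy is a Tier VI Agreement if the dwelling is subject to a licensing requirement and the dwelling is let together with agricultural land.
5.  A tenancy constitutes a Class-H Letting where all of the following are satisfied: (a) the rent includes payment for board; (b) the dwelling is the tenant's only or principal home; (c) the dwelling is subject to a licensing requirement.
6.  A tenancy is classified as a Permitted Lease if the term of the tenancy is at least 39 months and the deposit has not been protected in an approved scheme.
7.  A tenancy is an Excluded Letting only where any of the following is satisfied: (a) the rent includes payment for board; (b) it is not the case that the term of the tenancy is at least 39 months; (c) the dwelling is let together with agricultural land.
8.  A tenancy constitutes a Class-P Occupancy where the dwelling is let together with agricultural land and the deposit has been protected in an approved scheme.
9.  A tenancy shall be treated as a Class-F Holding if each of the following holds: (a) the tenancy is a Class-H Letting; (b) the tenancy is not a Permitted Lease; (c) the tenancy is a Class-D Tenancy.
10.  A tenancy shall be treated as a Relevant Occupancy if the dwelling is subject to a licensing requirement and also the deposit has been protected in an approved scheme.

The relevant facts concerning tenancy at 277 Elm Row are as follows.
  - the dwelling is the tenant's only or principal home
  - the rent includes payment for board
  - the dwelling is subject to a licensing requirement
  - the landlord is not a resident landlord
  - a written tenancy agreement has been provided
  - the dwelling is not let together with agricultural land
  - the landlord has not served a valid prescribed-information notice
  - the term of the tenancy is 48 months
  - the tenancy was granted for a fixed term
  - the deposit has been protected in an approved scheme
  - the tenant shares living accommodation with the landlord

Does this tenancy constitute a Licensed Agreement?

Under paragraph 5: the rent includes payment for board? yes; and the dwelling is the tenant's only or principal home? yes; and the dwelling is subject to a licensing requirement? yes. So the tenancy is a Class-H Letting.
Under paragraph 6: term of the tenancy: 48 months ≥ 39 months? yes; and the deposit has not been protected in an approved scheme? no. So the tenancy is not a Permitted Lease.
Under paragraph 2: a written tenancy agreement has been provided? yes; the dwelling is not the tenant's only or principal home? no; the tenant shares living accommodation with the landlord? yes — 2 of 3 hold (need ≥2) → satisfied.
Under paragraph 9: Class-H Letting (paragraph 5)? yes; and not a Permitted Lease (paragraph 6)? yes; and Class-D Tenancy (paragraph 2)? yes. So the tenancy is a Class-F Holding.
Under paragraph 7: the rent includes payment for board? yes; or term of the tenancy: 48 months ≥ 39 months? yes, so negated condition no; or the dwelling is let together with agricultural land? no. So the tenancy is an Excluded Letting.
Under paragraph 3: not an Excluded Letting (paragraph 7)? no; and the tenancy was granted for a fixed term? yes. So the tenancy is not a Qualifying Letting.
Under paragraph 8: the dwelling is let together with agricultural land? no; and the deposit has been protected in an approved scheme? yes. So the tenancy is not a Class-P Occupancy.
Under paragraph 1: Class-F Holding (paragraph 9)? yes; not a Qualifying Letting (paragraph 3)? yes; not a Class-P Occupancy (paragraph 8)? yes — 3 of 3 hold (need ≥2) → satisfied.

Yes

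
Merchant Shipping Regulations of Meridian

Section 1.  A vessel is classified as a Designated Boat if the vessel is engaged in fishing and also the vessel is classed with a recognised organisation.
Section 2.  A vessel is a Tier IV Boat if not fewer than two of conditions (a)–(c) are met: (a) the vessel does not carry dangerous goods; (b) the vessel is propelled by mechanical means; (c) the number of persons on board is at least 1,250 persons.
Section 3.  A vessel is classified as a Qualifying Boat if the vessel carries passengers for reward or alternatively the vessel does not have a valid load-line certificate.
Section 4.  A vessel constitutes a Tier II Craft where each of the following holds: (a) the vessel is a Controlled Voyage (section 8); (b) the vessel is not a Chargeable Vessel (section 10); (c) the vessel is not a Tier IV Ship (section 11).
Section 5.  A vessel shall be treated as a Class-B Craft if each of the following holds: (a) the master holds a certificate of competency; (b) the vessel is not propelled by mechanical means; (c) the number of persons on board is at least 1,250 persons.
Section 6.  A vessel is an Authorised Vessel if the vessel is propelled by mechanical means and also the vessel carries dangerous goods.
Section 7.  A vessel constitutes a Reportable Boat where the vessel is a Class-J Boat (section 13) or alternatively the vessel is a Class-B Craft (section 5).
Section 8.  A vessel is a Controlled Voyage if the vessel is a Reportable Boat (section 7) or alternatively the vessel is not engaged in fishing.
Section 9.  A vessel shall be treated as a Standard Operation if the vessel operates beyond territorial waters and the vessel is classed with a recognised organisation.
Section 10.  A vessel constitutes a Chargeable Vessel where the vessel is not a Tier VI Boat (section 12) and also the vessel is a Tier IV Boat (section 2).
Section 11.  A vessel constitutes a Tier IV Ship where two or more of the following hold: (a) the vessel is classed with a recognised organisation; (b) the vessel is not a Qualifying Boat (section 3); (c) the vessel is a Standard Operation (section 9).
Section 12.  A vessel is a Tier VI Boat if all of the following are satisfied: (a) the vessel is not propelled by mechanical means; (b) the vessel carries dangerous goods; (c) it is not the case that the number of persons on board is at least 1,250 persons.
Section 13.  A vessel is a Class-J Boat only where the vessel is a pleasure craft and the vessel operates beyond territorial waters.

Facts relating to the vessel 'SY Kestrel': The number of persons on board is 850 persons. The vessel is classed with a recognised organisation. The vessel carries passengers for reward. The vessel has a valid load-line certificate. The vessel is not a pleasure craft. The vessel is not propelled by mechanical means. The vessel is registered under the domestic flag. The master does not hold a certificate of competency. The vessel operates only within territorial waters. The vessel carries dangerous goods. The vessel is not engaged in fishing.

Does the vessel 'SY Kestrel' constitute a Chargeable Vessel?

section 12 — Tier VI Boat: [the vessel is not propelled by mechanical means? yes] AND [the vessel carries dangerous goods? yes] AND [number of persons on board: 850 persons ≥ 1,250 persons? no, so negated condition yes] → satisfied.
section 2 — Tier IV Boat: the vessel does not carry dangerous goods? no; the vessel is propelled by mechanical means? no; number of persons on board: 850 persons ≥ 1,250 persons? no — 0 of 3 hold (need ≥2) → not satisfied.
section 10 — Chargeable Vessel: [not a Tier VI Boat (section 12)? no] AND [Tier IV Boat (section 2)? no] → not satisfied.

No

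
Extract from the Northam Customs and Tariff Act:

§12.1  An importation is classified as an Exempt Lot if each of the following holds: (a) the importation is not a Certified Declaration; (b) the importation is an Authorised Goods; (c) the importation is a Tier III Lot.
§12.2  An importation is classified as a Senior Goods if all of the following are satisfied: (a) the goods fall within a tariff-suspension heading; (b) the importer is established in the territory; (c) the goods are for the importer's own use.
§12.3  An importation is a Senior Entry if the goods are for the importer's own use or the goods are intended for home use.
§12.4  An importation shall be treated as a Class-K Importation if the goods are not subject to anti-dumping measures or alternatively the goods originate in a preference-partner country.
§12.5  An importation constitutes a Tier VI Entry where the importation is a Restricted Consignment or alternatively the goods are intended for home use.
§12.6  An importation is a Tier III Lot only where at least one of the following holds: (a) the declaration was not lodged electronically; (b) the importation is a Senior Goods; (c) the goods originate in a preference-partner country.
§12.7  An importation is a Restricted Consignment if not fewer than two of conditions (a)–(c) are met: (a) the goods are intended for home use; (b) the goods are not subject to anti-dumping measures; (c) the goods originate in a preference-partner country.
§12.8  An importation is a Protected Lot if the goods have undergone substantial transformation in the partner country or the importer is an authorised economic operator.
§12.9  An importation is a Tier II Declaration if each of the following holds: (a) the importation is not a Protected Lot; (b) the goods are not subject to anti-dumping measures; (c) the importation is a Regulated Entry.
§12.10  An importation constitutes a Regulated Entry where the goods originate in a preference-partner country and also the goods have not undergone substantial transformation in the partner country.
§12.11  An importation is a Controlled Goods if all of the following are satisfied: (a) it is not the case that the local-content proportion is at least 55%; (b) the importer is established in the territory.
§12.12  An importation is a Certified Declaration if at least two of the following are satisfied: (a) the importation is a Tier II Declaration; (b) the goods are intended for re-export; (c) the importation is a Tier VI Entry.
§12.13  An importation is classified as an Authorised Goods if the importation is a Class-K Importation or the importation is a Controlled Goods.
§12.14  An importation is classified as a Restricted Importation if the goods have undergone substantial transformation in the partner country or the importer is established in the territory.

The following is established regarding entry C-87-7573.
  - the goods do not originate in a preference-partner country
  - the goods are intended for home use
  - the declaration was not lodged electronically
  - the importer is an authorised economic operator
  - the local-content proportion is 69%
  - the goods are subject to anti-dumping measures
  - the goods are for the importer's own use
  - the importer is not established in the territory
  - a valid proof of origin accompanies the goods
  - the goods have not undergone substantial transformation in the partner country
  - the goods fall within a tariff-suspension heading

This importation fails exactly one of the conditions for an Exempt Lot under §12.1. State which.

Authorised Goods

Under §12.8: the goods have undergone substantial transformation in the partner country? no; or the importer is an authorised economic operator? yes. So the importation is a Protected Lot.
Under §12.10: the goods originate in a preference-partner country? no; and the goods have not undergone substantial transformation in the partner country? yes. So the importation is not a Regulated Entry.
Under §12.9: not a Protected Lot (§12.8)? no; and the goods are not subject to anti-dumping measures? no; and Regulated Entry (§12.10)? no. So the importation is not a Tier II Declaration.
Under §12.7: the goods are intended for home use? yes; the goods are not subject to anti-dumping measures? no; the goods originate in a preference-partner country? no — 1 of 3 hold (need ≥2) → not satisfied.
Under §12.5: Restricted Consignment (§12.7)? no; or the goods are intended for home use? yes. So the importation is a Tier VI Entry.
Under §12.12: Tier II Declaration (§12.9)? no; the goods are intended for re-export? no; Tier VI Entry (§12.5)? yes — 1 of 3 hold (need ≥2) → not satisfied.
Under §12.4: the goods are not subject to anti-dumping measures? no; or the goods originate in a preference-partner country? no. So the importation is not a Class-K Importation.
Under §12.11: local-content proportion: 69% ≥ 55%? yes, so negated condition no; and the importer is established in the territory? no. So the importation is not a Controlled Goods.
Under §12.13: Class-K Importation (§12.4)? no; or Controlled Goods (§12.11)? no. So the importation is not an Authorised Goods.
Under §12.2: the goods fall within a tariff-suspension heading? yes; and the importer is established in the territory? no; and the goods are for the importer's own use? yes. So the importation is not a Senior Goods.
Under §12.6: the declaration was not lodged electronically? yes; or Senior Goods (§12.2)? no; or the goods originate in a preference-partner country? no. So the importation is a Tier III Lot.
Under §12.1: not a Certified Declaration (§12.12)? yes; and Authorised Goods (§12.13)? no; and Tier III Lot (§12.6)? yes. So the importation is not an Exempt Lot.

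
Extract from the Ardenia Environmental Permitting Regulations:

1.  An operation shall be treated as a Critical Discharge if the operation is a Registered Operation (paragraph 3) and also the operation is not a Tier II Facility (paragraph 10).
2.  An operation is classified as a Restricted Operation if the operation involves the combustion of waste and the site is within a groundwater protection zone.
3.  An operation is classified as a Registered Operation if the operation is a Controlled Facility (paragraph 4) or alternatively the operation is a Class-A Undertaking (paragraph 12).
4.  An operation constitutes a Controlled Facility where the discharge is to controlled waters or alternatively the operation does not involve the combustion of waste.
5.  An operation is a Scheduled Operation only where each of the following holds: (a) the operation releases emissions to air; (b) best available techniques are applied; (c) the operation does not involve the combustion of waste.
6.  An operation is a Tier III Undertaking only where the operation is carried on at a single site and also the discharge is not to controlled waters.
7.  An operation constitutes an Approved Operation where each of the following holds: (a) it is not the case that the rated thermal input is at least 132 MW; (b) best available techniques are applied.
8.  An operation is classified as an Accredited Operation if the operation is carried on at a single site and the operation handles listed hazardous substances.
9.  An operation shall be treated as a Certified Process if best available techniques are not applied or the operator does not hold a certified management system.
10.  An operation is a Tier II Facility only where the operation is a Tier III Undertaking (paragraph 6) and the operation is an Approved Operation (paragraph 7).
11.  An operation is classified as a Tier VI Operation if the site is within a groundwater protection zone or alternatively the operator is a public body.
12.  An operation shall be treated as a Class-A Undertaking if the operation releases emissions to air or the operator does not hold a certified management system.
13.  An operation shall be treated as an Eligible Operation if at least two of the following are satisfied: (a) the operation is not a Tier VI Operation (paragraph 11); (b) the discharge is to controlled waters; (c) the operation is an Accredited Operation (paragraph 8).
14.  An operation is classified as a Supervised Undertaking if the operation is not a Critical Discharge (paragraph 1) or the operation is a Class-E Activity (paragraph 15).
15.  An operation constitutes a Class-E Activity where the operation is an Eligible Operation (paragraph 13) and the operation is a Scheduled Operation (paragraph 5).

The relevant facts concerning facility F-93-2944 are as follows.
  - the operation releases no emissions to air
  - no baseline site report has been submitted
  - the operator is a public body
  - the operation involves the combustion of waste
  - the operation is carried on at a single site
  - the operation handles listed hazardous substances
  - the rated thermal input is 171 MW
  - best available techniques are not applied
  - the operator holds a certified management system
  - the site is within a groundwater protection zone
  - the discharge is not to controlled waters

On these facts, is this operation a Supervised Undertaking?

Yes

paragraph 4 — Controlled Facility: [the discharge is to controlled waters? no] OR [the operation does not involve the combustion of waste? no] → not satisfied.
paragraph 12 — Class-A Undertaking: [the operation releases emissions to air? no] OR [the operator does not hold a certified management system? no] → not satisfied.
paragraph 3 — Registered Operation: [Controlled Facility (paragraph 4)? no] OR [Class-A Undertaking (paragraph 12)? no] → not satisfied.
paragraph 6 — Tier III Undertaking: [the operation is carried on at a single site? yes] AND [the discharge is not to controlled waters? yes] → satisfied.
paragraph 7 — Approved Operation: [rated thermal input: 171 MW ≥ 132 MW? yes, so negated condition no] AND [best available techniques are applied? no] → not satisfied.
paragraph 10 — Tier II Facility: [Tier III Undertaking (paragraph 6)? yes] AND [Approved Operation (paragraph 7)? no] → not satisfied.
paragraph 1 — Critical Discharge: [Registered Operation (paragraph 3)? no] AND [not a Tier II Facility (paragraph 10)? yes] → not satisfied.
paragraph 11 — Tier VI Operation: [the site is within a groundwater protection zone? yes] OR [the operator is a public body? yes] → satisfied.
paragraph 8 — Accredited Operation: [the operation is carried on at a single site? yes] AND [the operation handles listed hazardous substances? yes] → satisfied.
paragraph 13 — Eligible Operation: not a Tier VI Operation (paragraph 11)? no; the discharge is to controlled waters? no; Accredited Operation (paragraph 8)? yes — 1 of 3 hold (need ≥2) → not satisfied.
paragraph 5 — Scheduled Operation: [the operation releases emissions to air? no] AND [best available techniques are applied? no] AND [the operation does not involve the combustion of waste? no] → not satisfied.
paragraph 15 — Class-E Activity: [Eligible Operation (paragraph 13)? no] AND [Scheduled Operation (paragraph 5)? no] → not satisfied.
paragraph 14 — Supervised Undertaking: [not a Critical Discharge (paragraph 1)? yes] OR [Class-E Activity (paragraph 15)? no] → satisfied.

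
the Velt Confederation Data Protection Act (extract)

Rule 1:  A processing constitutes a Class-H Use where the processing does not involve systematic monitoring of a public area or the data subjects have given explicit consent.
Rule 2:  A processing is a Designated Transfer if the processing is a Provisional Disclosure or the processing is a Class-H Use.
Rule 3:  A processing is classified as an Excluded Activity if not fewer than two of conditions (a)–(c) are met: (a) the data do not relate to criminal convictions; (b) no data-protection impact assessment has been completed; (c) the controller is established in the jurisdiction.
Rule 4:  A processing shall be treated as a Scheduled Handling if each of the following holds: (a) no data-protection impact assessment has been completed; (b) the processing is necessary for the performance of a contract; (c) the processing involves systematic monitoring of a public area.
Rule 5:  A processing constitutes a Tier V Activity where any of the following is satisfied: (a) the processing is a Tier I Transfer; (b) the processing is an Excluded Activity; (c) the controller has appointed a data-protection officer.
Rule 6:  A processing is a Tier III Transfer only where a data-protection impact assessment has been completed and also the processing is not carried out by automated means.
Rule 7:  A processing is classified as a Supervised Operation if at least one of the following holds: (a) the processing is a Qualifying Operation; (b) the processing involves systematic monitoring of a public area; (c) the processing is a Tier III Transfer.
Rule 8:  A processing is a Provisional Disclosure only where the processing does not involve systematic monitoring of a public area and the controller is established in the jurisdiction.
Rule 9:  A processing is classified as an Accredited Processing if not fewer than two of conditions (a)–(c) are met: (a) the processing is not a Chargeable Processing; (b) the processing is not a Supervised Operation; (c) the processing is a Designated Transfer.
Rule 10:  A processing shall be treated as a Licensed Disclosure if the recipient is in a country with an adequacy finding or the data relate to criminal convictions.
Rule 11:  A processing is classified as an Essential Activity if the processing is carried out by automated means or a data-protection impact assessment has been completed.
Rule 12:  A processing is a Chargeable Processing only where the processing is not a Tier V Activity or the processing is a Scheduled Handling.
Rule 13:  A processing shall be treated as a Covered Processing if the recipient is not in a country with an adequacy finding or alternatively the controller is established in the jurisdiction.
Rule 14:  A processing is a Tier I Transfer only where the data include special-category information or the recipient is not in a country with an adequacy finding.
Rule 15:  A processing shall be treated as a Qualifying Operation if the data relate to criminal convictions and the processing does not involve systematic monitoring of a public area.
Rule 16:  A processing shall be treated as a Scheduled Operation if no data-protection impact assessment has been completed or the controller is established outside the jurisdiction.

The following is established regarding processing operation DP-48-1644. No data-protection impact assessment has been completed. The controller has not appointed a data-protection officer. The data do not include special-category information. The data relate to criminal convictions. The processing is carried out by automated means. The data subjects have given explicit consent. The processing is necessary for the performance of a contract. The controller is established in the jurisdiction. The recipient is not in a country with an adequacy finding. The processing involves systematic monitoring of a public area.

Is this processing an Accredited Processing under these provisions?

Under rule 14: the data include special-category information? no; or the recipient is not in a country with an adequacy finding? yes. So the processing is a Tier I Transfer.
Under rule 3: the data do not relate to criminal convictions? no; no data-protection impact assessment has been completed? yes; the controller is established in the jurisdiction? yes — 2 of 3 hold (need ≥2) → satisfied.
Under rule 5: Tier I Transfer (rule 14)? yes; or Excluded Activity (rule 3)? yes; or the controller has appointed a data-protection officer? no. So the processing is a Tier V Activity.
Under rule 4: no data-protection impact assessment has been completed? yes; and the processing is necessary for the performance of a contract? yes; and the processing involves systematic monitoring of a public area? yes. So the processing is a Scheduled Handling.
Under rule 12: not a Tier V Activity (rule 5)? no; or Scheduled Handling (rule 4)? yes. So the processing is a Chargeable Processing.
Under rule 15: the data relate to criminal convictions? yes; and the processing does not involve systematic monitoring of a public area? no. So the processing is not a Qualifying Operation.
Under rule 6: a data-protection impact assessment has been completed? no; and the processing is not carried out by automated means? no. So the processing is not a Tier III Transfer.
Under rule 7: Qualifying Operation (rule 15)? no; or the processing involves systematic monitoring of a public area? yes; or Tier III Transfer (rule 6)? no. So the processing is a Supervised Operation.
Under rule 8: the processing does not involve systematic monitoring of a public area? no; and the controller is established in the jurisdiction? yes. So the processing is not a Provisional Disclosure.
Under rule 1: the processing does not involve systematic monitoring of a public area? no; or the data subjects have given explicit consent? yes. So the processing is a Class-H Use.
Under rule 2: Provisional Disclosure (rule 8)? no; or Class-H Use (rule 1)? yes. So the processing is a Designated Transfer.
Under rule 9: not a Chargeable Processing (rule 12)? no; not a Supervised Operation (rule 7)? no; Designated Transfer (rule 2)? yes — 1 of 3 hold (need ≥2) → not satisfied.

No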